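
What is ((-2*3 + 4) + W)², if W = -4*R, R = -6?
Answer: 484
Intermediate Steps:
W = 24 (W = -4*(-6) = 24)
((-2*3 + 4) + W)² = ((-2*3 + 4) + 24)² = ((-6 + 4) + 24)² = (-2 + 24)² = 22² = 484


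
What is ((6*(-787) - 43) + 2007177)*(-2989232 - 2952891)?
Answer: -11898578400676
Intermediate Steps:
((6*(-787) - 43) + 2007177)*(-2989232 - 2952891) = ((-4722 - 43) + 2007177)*(-5942123) = (-4765 + 2007177)*(-5942123) = 2002412*(-5942123) = -11898578400676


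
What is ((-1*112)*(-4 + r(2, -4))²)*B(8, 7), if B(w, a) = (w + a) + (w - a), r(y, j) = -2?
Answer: -64512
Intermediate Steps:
B(w, a) = 2*w (B(w, a) = (a + w) + (w - a) = 2*w)
((-1*112)*(-4 + r(2, -4))²)*B(8, 7) = ((-1*112)*(-4 - 2)²)*(2*8) = -112*(-6)²*16 = -112*36*16 = -4032*16 = -64512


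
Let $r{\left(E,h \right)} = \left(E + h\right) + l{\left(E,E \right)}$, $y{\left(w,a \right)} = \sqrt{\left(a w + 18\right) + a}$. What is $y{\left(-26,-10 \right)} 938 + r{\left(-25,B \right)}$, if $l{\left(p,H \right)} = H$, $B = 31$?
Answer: $-19 + 1876 \sqrt{67} \approx 15337.0$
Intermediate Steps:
$y{\left(w,a \right)} = \sqrt{18 + a + a w}$ ($y{\left(w,a \right)} = \sqrt{\left(18 + a w\right) + a} = \sqrt{18 + a + a w}$)
$r{\left(E,h \right)} = h + 2 E$ ($r{\left(E,h \right)} = \left(E + h\right) + E = h + 2 E$)
$y{\left(-26,-10 \right)} 938 + r{\left(-25,B \right)} = \sqrt{18 - 10 - -260} \cdot 938 + \left(31 + 2 \left(-25\right)\right) = \sqrt{18 - 10 + 260} \cdot 938 + \left(31 - 50\right) = \sqrt{268} \cdot 938 - 19 = 2 \sqrt{67} \cdot 938 - 19 = 1876 \sqrt{67} - 19 = -19 + 1876 \sqrt{67}$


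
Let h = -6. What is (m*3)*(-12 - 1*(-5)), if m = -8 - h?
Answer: 42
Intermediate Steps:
m = -2 (m = -8 - 1*(-6) = -8 + 6 = -2)
(m*3)*(-12 - 1*(-5)) = (-2*3)*(-12 - 1*(-5)) = -6*(-12 + 5) = -6*(-7) = 42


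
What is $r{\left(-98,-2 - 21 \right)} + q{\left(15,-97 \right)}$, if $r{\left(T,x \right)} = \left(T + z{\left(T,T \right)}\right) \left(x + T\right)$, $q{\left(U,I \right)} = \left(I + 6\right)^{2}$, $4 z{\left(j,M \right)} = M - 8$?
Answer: $\frac{46691}{2} \approx 23346.0$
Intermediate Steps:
$z{\left(j,M \right)} = -2 + \frac{M}{4}$ ($z{\left(j,M \right)} = \frac{M - 8}{4} = \frac{-8 + M}{4} = -2 + \frac{M}{4}$)
$q{\left(U,I \right)} = \left(6 + I\right)^{2}$
$r{\left(T,x \right)} = \left(-2 + \frac{5 T}{4}\right) \left(T + x\right)$ ($r{\left(T,x \right)} = \left(T + \left(-2 + \frac{T}{4}\right)\right) \left(x + T\right) = \left(-2 + \frac{5 T}{4}\right) \left(T + x\right)$)
$r{\left(-98,-2 - 21 \right)} + q{\left(15,-97 \right)} = \left(\left(-2\right) \left(-98\right) - 2 \left(-2 - 21\right) + \frac{5 \left(-98\right)^{2}}{4} + \frac{5}{4} \left(-98\right) \left(-2 - 21\right)\right) + \left(6 - 97\right)^{2} = \left(196 - 2 \left(-2 - 21\right) + \frac{5}{4} \cdot 9604 + \frac{5}{4} \left(-98\right) \left(-2 - 21\right)\right) + \left(-91\right)^{2} = \left(196 - -46 + 12005 + \frac{5}{4} \left(-98\right) \left(-23\right)\right) + 8281 = \left(196 + 46 + 12005 + \frac{5635}{2}\right) + 8281 = \frac{30129}{2} + 8281 = \frac{46691}{2}$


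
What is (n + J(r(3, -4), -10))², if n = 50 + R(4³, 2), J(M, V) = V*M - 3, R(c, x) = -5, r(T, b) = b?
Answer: 6724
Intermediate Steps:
J(M, V) = -3 + M*V (J(M, V) = M*V - 3 = -3 + M*V)
n = 45 (n = 50 - 5 = 45)
(n + J(r(3, -4), -10))² = (45 + (-3 - 4*(-10)))² = (45 + (-3 + 40))² = (45 + 37)² = 82² = 6724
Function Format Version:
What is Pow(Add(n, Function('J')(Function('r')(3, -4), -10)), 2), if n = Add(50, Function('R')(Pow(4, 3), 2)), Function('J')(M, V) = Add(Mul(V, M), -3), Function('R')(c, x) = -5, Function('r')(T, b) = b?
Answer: 6724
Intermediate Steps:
Function('J')(M, V) = Add(-3, Mul(M, V)) (Function('J')(M, V) = Add(Mul(M, V), -3) = Add(-3, Mul(M, V)))
n = 45 (n = Add(50, -5) = 45)
Pow(Add(n, Function('J')(Function('r')(3, -4), -10)), 2) = Pow(Add(45, Add(-3, Mul(-4, -10))), 2) = Pow(Add(45, Add(-3, 40)), 2) = Pow(Add(45, 37), 2) = Pow(82, 2) = 6724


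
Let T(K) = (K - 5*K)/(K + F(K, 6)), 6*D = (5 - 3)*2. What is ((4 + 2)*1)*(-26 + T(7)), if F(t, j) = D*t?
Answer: -852/5 ≈ -170.40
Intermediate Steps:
D = ⅔ (D = ((5 - 3)*2)/6 = (2*2)/6 = (⅙)*4 = ⅔ ≈ 0.66667)
F(t, j) = 2*t/3
T(K) = -12/5 (T(K) = (K - 5*K)/(K + 2*K/3) = (-4*K)/((5*K/3)) = (-4*K)*(3/(5*K)) = -12/5)
((4 + 2)*1)*(-26 + T(7)) = ((4 + 2)*1)*(-26 - 12/5) = (6*1)*(-142/5) = 6*(-142/5) = -852/5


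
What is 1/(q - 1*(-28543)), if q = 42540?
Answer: 1/71083 ≈ 1.4068e-5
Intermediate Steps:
1/(q - 1*(-28543)) = 1/(42540 - 1*(-28543)) = 1/(42540 + 28543) = 1/71083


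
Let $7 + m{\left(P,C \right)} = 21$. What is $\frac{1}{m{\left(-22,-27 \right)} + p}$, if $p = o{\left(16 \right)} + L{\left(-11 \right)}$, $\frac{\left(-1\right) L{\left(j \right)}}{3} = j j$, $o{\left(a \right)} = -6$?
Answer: $- \frac{1}{355} \approx -0.0028169$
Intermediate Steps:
$L{\left(j \right)} = - 3 j^{2}$ ($L{\left(j \right)} = - 3 j j = - 3 j^{2}$)
$m{\left(P,C \right)} = 14$ ($m{\left(P,C \right)} = -7 + 21 = 14$)
$p = -369$ ($p = -6 - 3 \left(-11\right)^{2} = -6 - 363 = -369$)
$\frac{1}{m{\left(-22,-27 \right)} + p} = \frac{1}{14 - 369} = \frac{1}{-355} = - \frac{1}{355}$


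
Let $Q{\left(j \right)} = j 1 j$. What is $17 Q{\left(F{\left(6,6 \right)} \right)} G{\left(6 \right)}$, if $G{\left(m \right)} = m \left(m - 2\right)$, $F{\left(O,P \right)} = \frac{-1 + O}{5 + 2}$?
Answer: $\frac{10200}{49} \approx 208.16$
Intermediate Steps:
$F{\left(O,P \right)} = - \frac{1}{7} + \frac{O}{7}$ ($F{\left(O,P \right)} = \frac{-1 + O}{7} = \left(-1 + O\right) \frac{1}{7} = - \frac{1}{7} + \frac{O}{7}$)
$Q{\left(j \right)} = j^{2}$ ($Q{\left(j \right)} = j j = j^{2}$)
$G{\left(m \right)} = m \left(-2 + m\right)$
$17 Q{\left(F{\left(6,6 \right)} \right)} G{\left(6 \right)} = 17 \left(- \frac{1}{7} + \frac{1}{7} \cdot 6\right)^{2} \cdot 6 \left(-2 + 6\right) = 17 \left(- \frac{1}{7} + \frac{6}{7}\right)^{2} \cdot 6 \cdot 4 = 17 \left(\frac{5}{7}\right)^{2} \cdot 24 = 17 \cdot \frac{25}{49} \cdot 24 = \frac{425}{49} \cdot 24 = \frac{10200}{49}$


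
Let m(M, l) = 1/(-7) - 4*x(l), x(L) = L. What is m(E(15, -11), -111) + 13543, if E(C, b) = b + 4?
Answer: 97908/7 ≈ 13987.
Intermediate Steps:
E(C, b) = 4 + b
m(M, l) = -⅐ - 4*l (m(M, l) = 1/(-7) - 4*l = -⅐ - 4*l)
m(E(15, -11), -111) + 13543 = (-⅐ - 4*(-111)) + 13543 = (-⅐ + 444) + 13543 = 3107/7 + 13543 = 97908/7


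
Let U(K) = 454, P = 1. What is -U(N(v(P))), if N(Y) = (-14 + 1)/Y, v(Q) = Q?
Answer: -454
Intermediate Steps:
N(Y) = -13/Y
-U(N(v(P))) = -1*454 = -454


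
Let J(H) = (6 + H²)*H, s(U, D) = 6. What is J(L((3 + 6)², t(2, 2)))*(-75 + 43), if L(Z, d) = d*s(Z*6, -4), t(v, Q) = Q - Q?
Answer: 0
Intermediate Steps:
t(v, Q) = 0
L(Z, d) = 6*d (L(Z, d) = d*6 = 6*d)
J(H) = H*(6 + H²)
J(L((3 + 6)², t(2, 2)))*(-75 + 43) = ((6*0)*(6 + (6*0)²))*(-75 + 43) = (0*(6 + 0²))*(-32) = (0*(6 + 0))*(-32) = (0*6)*(-32) = 0*(-32) = 0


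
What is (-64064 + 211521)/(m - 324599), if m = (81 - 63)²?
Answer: -147457/324275 ≈ -0.45473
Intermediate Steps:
m = 324 (m = 18² = 324)
(-64064 + 211521)/(m - 324599) = (-64064 + 211521)/(324 - 324599) = 147457/(-324275) = 147457*(-1/324275) = -147457/324275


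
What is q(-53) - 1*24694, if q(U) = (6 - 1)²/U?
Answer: -1308807/53 ≈ -24694.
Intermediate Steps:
q(U) = 25/U (q(U) = 5²/U = 25/U)
q(-53) - 1*24694 = 25/(-53) - 1*24694 = 25*(-1/53) - 24694 = -25/53 - 24694 = -1308807/53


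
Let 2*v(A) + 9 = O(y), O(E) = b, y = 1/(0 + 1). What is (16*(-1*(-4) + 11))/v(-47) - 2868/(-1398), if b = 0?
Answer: -35846/699 ≈ -51.282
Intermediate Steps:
y = 1 (y = 1/1 = 1)
O(E) = 0
v(A) = -9/2 (v(A) = -9/2 + (½)*0 = -9/2 + 0 = -9/2)
(16*(-1*(-4) + 11))/v(-47) - 2868/(-1398) = (16*(-1*(-4) + 11))/(-9/2) - 2868/(-1398) = (16*(4 + 11))*(-2/9) - 2868*(-1/1398) = (16*15)*(-2/9) + 478/233 = 240*(-2/9) + 478/233 = -160/3 + 478/233 = -35846/699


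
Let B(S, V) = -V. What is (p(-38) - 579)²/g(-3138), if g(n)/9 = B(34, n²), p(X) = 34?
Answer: -297025/88623396 ≈ -0.0033515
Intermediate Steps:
g(n) = -9*n² (g(n) = 9*(-n²) = -9*n²)
(p(-38) - 579)²/g(-3138) = (34 - 579)²/((-9*(-3138)²)) = (-545)²/((-9*9847044)) = 297025/(-88623396) = 297025*(-1/88623396) = -297025/88623396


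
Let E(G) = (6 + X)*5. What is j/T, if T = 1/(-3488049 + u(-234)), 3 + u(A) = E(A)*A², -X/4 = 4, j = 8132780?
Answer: -50633484628560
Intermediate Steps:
X = -16 (X = -4*4 = -16)
E(G) = -50 (E(G) = (6 - 16)*5 = -10*5 = -50)
u(A) = -3 - 50*A²
T = -1/6225852 (T = 1/(-3488049 + (-3 - 50*(-234)²)) = 1/(-3488049 + (-3 - 50*54756)) = 1/(-3488049 + (-3 - 2737800)) = 1/(-3488049 - 2737803) = 1/(-6225852) = -1/6225852 ≈ -1.6062e-7)
j/T = 8132780/(-1/6225852) = 8132780*(-6225852) = -50633484628560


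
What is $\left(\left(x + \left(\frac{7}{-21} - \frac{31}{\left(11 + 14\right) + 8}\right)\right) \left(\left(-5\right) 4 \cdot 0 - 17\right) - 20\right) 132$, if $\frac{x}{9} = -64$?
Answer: $1292760$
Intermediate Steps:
$x = -576$ ($x = 9 \left(-64\right) = -576$)
$\left(\left(x + \left(\frac{7}{-21} - \frac{31}{\left(11 + 14\right) + 8}\right)\right) \left(\left(-5\right) 4 \cdot 0 - 17\right) - 20\right) 132 = \left(\left(-576 + \left(\frac{7}{-21} - \frac{31}{\left(11 + 14\right) + 8}\right)\right) \left(\left(-5\right) 4 \cdot 0 - 17\right) - 20\right) 132 = \left(\left(-576 + \left(7 \left(- \frac{1}{21}\right) - \frac{31}{25 + 8}\right)\right) \left(\left(-20\right) 0 - 17\right) - 20\right) 132 = \left(\left(-576 - \left(\frac{1}{3} + \frac{31}{33}\right)\right) \left(0 - 17\right) - 20\right) 132 = \left(\left(-576 - \frac{14}{11}\right) \left(-17\right) - 20\right) 132 = \left(\left(- \frac{6350}{11}\right) \left(-17\right) - 20\right) 132 = \left(\frac{107950}{11} - 20\right) 132 = \frac{107730}{11} \cdot 132 = 1292760$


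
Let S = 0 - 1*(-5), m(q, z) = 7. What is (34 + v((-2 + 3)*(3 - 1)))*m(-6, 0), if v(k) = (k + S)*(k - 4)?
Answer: 140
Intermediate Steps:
S = 5 (S = 0 + 5 = 5)
v(k) = (-4 + k)*(5 + k) (v(k) = (k + 5)*(k - 4) = (5 + k)*(-4 + k) = (-4 + k)*(5 + k))
(34 + v((-2 + 3)*(3 - 1)))*m(-6, 0) = (34 + (-20 + (-2 + 3)*(3 - 1) + ((-2 + 3)*(3 - 1))²))*7 = (34 + (-20 + 1*2 + (1*2)²))*7 = (34 + (-20 + 2 + 2²))*7 = (34 + (-20 + 2 + 4))*7 = (34 - 14)*7 = 20*7 = 140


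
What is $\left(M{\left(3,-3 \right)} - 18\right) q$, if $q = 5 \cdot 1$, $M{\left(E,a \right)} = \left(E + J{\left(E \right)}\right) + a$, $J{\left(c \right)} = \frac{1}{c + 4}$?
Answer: $- \frac{625}{7} \approx -89.286$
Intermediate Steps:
$J{\left(c \right)} = \frac{1}{4 + c}$
$M{\left(E,a \right)} = E + a + \frac{1}{4 + E}$ ($M{\left(E,a \right)} = \left(E + \frac{1}{4 + E}\right) + a = E + a + \frac{1}{4 + E}$)
$q = 5$
$\left(M{\left(3,-3 \right)} - 18\right) q = \left(\frac{1 + \left(4 + 3\right) \left(3 - 3\right)}{4 + 3} - 18\right) 5 = \left(\frac{1 + 7 \cdot 0}{7} - 18\right) 5 = \left(\frac{1 + 0}{7} - 18\right) 5 = \left(\frac{1}{7} \cdot 1 - 18\right) 5 = \left(\frac{1}{7} - 18\right) 5 = \left(- \frac{125}{7}\right) 5 = - \frac{625}{7}$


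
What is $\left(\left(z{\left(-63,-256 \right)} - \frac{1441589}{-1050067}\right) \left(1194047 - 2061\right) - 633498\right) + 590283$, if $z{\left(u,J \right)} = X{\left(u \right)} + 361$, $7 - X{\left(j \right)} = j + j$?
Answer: $\frac{619995565812977}{1050067} \approx 5.9043 \cdot 10^{8}$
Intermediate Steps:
$X{\left(j \right)} = 7 - 2 j$ ($X{\left(j \right)} = 7 - \left(j + j\right) = 7 - 2 j$)
$z{\left(u,J \right)} = 368 - 2 u$ ($z{\left(u,J \right)} = \left(7 - 2 u\right) + 361 = 368 - 2 u$)
$\left(\left(z{\left(-63,-256 \right)} - \frac{1441589}{-1050067}\right) \left(1194047 - 2061\right) - 633498\right) + 590283 = \left(\left(\left(368 - -126\right) - \frac{1441589}{-1050067}\right) \left(1194047 - 2061\right) - 633498\right) + 590283 = \left(\left(\left(368 + 126\right) - - \frac{1441589}{1050067}\right) 1191986 - 633498\right) + 590283 = \left(\left(494 + \frac{1441589}{1050067}\right) 1191986 - 633498\right) + 590283 = \left(\frac{520174687}{1050067} \cdot 1191986 - 633498\right) + 590283 = \left(\frac{620040944458382}{1050067} - 633498\right) + 590283 = \frac{619375729114016}{1050067} + 590283 = \frac{619995565812977}{1050067}$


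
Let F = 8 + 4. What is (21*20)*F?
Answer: 5040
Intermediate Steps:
F = 12
(21*20)*F = (21*20)*12 = 420*12 = 5040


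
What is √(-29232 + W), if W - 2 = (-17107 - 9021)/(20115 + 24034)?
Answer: I*√1162741759598/6307 ≈ 170.97*I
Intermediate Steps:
W = 62170/44149 (W = 2 + (-17107 - 9021)/(20115 + 24034) = 2 - 26128/44149 = 62170/44149 ≈ 1.4082)
√(-29232 + W) = √(-29232 + 62170/44149) = √(-1290501398/44149) = I*√1162741759598/6307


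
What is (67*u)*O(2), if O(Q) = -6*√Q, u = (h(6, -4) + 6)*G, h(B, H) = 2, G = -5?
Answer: 16080*√2 ≈ 22741.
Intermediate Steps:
u = -40 (u = (2 + 6)*(-5) = 8*(-5) = -40)
(67*u)*O(2) = (67*(-40))*(-6*√2) = -(-16080)*√2 = 16080*√2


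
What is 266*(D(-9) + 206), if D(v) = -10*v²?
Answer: -160664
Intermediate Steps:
266*(D(-9) + 206) = 266*(-10*(-9)² + 206) = 266*(-10*81 + 206) = 266*(-810 + 206) = 266*(-604) = -160664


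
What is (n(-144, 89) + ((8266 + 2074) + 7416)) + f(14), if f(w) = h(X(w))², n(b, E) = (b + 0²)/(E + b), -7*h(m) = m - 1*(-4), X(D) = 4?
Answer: 47862996/2695 ≈ 17760.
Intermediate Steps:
h(m) = -4/7 - m/7 (h(m) = -(m - 1*(-4))/7 = -(m + 4)/7 = -(4 + m)/7 = -4/7 - m/7)
n(b, E) = b/(E + b) (n(b, E) = (b + 0)/(E + b) = b/(E + b))
f(w) = 64/49 (f(w) = (-4/7 - ⅐*4)² = (-4/7 - 4/7)² = (-8/7)² = 64/49)
(n(-144, 89) + ((8266 + 2074) + 7416)) + f(14) = (-144/(89 - 144) + ((8266 + 2074) + 7416)) + 64/49 = (-144/(-55) + (10340 + 7416)) + 64/49 = (-144*(-1/55) + 17756) + 64/49 = (144/55 + 17756) + 64/49 = 976724/55 + 64/49 = 47862996/2695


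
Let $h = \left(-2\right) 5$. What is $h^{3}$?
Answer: $-1000$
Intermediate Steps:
$h = -10$
$h^{3} = \left(-10\right)^{3} = -1000$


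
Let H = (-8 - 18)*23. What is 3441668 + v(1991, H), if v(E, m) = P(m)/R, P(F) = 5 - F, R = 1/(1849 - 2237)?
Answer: 3207704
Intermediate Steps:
H = -598 (H = -26*23 = -598)
R = -1/388 (R = 1/(-388) = -1/388 ≈ -0.0025773)
v(E, m) = -1940 + 388*m (v(E, m) = (5 - m)/(-1/388) = (5 - m)*(-388) = -1940 + 388*m)
3441668 + v(1991, H) = 3441668 + (-1940 + 388*(-598)) = 3441668 + (-1940 - 232024) = 3441668 - 233964 = 3207704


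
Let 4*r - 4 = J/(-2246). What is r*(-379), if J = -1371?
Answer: -3924545/8984 ≈ -436.84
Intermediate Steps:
r = 10355/8984 (r = 1 + (-1371/(-2246))/4 = 1 + (-1371*(-1/2246))/4 = 1 + (¼)*(1371/2246) = 1 + 1371/8984 = 10355/8984 ≈ 1.1526)
r*(-379) = (10355/8984)*(-379) = -3924545/8984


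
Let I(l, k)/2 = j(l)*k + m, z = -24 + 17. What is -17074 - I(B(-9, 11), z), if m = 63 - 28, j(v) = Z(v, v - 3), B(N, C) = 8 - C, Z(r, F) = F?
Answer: -17228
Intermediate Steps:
j(v) = -3 + v (j(v) = v - 3 = -3 + v)
z = -7
m = 35
I(l, k) = 70 + 2*k*(-3 + l) (I(l, k) = 2*((-3 + l)*k + 35) = 2*(k*(-3 + l) + 35) = 2*(35 + k*(-3 + l)) = 70 + 2*k*(-3 + l))
-17074 - I(B(-9, 11), z) = -17074 - (70 + 2*(-7)*(-3 + (8 - 1*11))) = -17074 - (70 + 2*(-7)*(-3 + (8 - 11))) = -17074 - (70 + 2*(-7)*(-3 - 3)) = -17074 - (70 + 2*(-7)*(-6)) = -17074 - (70 + 84) = -17074 - 1*154 = -17074 - 154 = -17228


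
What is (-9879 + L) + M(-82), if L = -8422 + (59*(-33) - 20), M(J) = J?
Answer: -20350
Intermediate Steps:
L = -10389 (L = -8422 + (-1947 - 20) = -8422 - 1967 = -10389)
(-9879 + L) + M(-82) = (-9879 - 10389) - 82 = -20268 - 82 = -20350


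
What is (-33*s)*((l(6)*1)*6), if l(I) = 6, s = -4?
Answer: 4752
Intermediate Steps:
(-33*s)*((l(6)*1)*6) = (-33*(-4))*((6*1)*6) = 132*(6*6) = 132*36 = 4752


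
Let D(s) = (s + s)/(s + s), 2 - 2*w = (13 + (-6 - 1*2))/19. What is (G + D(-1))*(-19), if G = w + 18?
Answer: -755/2 ≈ -377.50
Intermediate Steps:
w = 33/38 (w = 1 - (13 + (-6 - 1*2))/(2*19) = 1 - (13 + (-6 - 2))/(2*19) = 1 - (13 - 8)/(2*19) = 1 - 5/(2*19) = 1 - ½*5/19 = 1 - 5/38 = 33/38 ≈ 0.86842)
G = 717/38 (G = 33/38 + 18 = 717/38 ≈ 18.868)
D(s) = 1 (D(s) = (2*s)/((2*s)) = (2*s)*(1/(2*s)) = 1)
(G + D(-1))*(-19) = (717/38 + 1)*(-19) = (755/38)*(-19) = -755/2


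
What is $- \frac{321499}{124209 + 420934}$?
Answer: $- \frac{321499}{545143} \approx -0.58975$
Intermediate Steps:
$- \frac{321499}{124209 + 420934} = - \frac{321499}{545143}$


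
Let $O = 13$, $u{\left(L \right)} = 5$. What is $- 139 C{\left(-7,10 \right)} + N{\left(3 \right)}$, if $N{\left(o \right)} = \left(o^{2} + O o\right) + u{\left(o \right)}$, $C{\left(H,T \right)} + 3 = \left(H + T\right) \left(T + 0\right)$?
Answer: $-3700$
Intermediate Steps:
$C{\left(H,T \right)} = -3 + T \left(H + T\right)$ ($C{\left(H,T \right)} = -3 + \left(H + T\right) \left(T + 0\right) = -3 + \left(H + T\right) T = -3 + T \left(H + T\right)$)
$N{\left(o \right)} = 5 + o^{2} + 13 o$ ($N{\left(o \right)} = \left(o^{2} + 13 o\right) + 5 = 5 + o^{2} + 13 o$)
$- 139 C{\left(-7,10 \right)} + N{\left(3 \right)} = - 139 \left(-3 + 10^{2} - 70\right) + \left(5 + 3^{2} + 13 \cdot 3\right) = - 139 \left(-3 + 100 - 70\right) + \left(5 + 9 + 39\right) = \left(-139\right) 27 + 53 = -3753 + 53 = -3700$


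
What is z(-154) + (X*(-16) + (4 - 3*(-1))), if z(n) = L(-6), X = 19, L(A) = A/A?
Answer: -296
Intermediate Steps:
L(A) = 1
z(n) = 1
z(-154) + (X*(-16) + (4 - 3*(-1))) = 1 + (19*(-16) + (4 - 3*(-1))) = 1 + (-304 + (4 + 3)) = 1 + (-304 + 7) = 1 - 297 = -296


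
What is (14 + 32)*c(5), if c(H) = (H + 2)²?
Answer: 2254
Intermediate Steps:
c(H) = (2 + H)²
(14 + 32)*c(5) = (14 + 32)*(2 + 5)² = 46*7² = 46*49 = 2254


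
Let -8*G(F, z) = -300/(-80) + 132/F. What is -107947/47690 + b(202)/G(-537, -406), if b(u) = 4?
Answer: -1363512303/119654210 ≈ -11.395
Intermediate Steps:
G(F, z) = -15/32 - 33/(2*F) (G(F, z) = -(-300/(-80) + 132/F)/8 = -(-300*(-1/80) + 132/F)/8 = -(15/4 + 132/F)/8 = -15/32 - 33/(2*F))
-107947/47690 + b(202)/G(-537, -406) = -107947/47690 + 4/(((3/32)*(-176 - 5*(-537))/(-537))) = -107947*1/47690 + 4/(((3/32)*(-1/537)*(-176 + 2685))) = -107947/47690 + 4/(((3/32)*(-1/537)*2509)) = -107947/47690 + 4/(-2509/5728) = -107947/47690 + 4*(-5728/2509) = -107947/47690 - 22912/2509 = -1363512303/119654210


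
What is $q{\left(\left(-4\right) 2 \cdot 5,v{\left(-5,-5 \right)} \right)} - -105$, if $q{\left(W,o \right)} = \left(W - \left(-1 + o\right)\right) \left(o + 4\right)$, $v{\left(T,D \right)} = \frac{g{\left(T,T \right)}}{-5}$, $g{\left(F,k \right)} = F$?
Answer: $-95$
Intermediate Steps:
$v{\left(T,D \right)} = - \frac{T}{5}$ ($v{\left(T,D \right)} = \frac{T}{-5} = T \left(- \frac{1}{5}\right) = - \frac{T}{5}$)
$q{\left(W,o \right)} = \left(4 + o\right) \left(1 + W - o\right)$ ($q{\left(W,o \right)} = \left(1 + W - o\right) \left(4 + o\right) = \left(4 + o\right) \left(1 + W - o\right)$)
$q{\left(\left(-4\right) 2 \cdot 5,v{\left(-5,-5 \right)} \right)} - -105 = \left(4 - \left(\left(- \frac{1}{5}\right) \left(-5\right)\right)^{2} - 3 \left(\left(- \frac{1}{5}\right) \left(-5\right)\right) + 4 \left(-4\right) 2 \cdot 5 + \left(-4\right) 2 \cdot 5 \left(\left(- \frac{1}{5}\right) \left(-5\right)\right)\right) - -105 = \left(4 - 1^{2} - 3 + 4 \left(\left(-8\right) 5\right) + \left(-8\right) 5 \cdot 1\right) + 105 = \left(4 - 1 - 3 + 4 \left(-40\right) - 40\right) + 105 = \left(4 - 1 - 3 - 160 - 40\right) + 105 = -200 + 105 = -95$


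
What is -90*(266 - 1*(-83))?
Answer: -31410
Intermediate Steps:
-90*(266 - 1*(-83)) = -90*(266 + 83) = -90*349 = -31410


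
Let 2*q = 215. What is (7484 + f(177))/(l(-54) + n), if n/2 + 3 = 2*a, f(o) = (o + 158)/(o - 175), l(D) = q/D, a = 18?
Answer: 826362/6913 ≈ 119.54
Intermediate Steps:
q = 215/2 (q = (½)*215 = 215/2 ≈ 107.50)
l(D) = 215/(2*D)
f(o) = (158 + o)/(-175 + o)
n = 66 (n = -6 + 2*(2*18) = -6 + 2*36 = -6 + 72 = 66)
(7484 + f(177))/(l(-54) + n) = (7484 + (158 + 177)/(-175 + 177))/((215/2)/(-54) + 66) = (7484 + 335/2)/((215/2)*(-1/54) + 66) = (7484 + (½)*335)/(-215/108 + 66) = (7484 + 335/2)/(6913/108) = (15303/2)*(108/6913) = 826362/6913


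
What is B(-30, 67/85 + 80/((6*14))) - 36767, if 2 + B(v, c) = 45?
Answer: -36724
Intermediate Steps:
B(v, c) = 43 (B(v, c) = -2 + 45 = 43)
B(-30, 67/85 + 80/((6*14))) - 36767 = 43 - 36767 = -36724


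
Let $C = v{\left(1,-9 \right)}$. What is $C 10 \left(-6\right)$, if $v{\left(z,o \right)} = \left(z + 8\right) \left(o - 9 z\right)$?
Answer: $9720$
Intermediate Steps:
$v{\left(z,o \right)} = \left(8 + z\right) \left(o - 9 z\right)$
$C = -162$ ($C = \left(-72\right) 1 - 9 \cdot 1^{2} + 8 \left(-9\right) - 9 = -72 - 9 - 72 - 9 = -162$)
$C 10 \left(-6\right) = \left(-162\right) 10 \left(-6\right) = \left(-1620\right) \left(-6\right) = 9720$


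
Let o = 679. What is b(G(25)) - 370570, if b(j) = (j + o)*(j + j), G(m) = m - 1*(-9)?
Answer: -322086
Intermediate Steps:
G(m) = 9 + m (G(m) = m + 9 = 9 + m)
b(j) = 2*j*(679 + j) (b(j) = (j + 679)*(j + j) = (679 + j)*(2*j) = 2*j*(679 + j))
b(G(25)) - 370570 = 2*(9 + 25)*(679 + (9 + 25)) - 370570 = 2*34*(679 + 34) - 370570 = 2*34*713 - 370570 = 48484 - 370570 = -322086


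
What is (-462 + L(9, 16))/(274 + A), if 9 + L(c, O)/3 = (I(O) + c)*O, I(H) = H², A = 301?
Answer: 12231/575 ≈ 21.271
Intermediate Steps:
L(c, O) = -27 + 3*O*(c + O²) (L(c, O) = -27 + 3*((O² + c)*O) = -27 + 3*((c + O²)*O) = -27 + 3*(O*(c + O²)) = -27 + 3*O*(c + O²))
(-462 + L(9, 16))/(274 + A) = (-462 + (-27 + 3*16³ + 3*16*9))/(274 + 301) = (-462 + (-27 + 3*4096 + 432))/575 = (-462 + (-27 + 12288 + 432))*(1/575) = (-462 + 12693)*(1/575) = 12231*(1/575) = 12231/575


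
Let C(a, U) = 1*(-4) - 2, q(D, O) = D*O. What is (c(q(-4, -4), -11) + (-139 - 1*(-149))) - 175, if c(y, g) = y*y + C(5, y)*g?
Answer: 157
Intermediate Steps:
C(a, U) = -6 (C(a, U) = -4 - 2 = -6)
c(y, g) = y² - 6*g (c(y, g) = y*y - 6*g = y² - 6*g)
(c(q(-4, -4), -11) + (-139 - 1*(-149))) - 175 = (((-4*(-4))² - 6*(-11)) + (-139 - 1*(-149))) - 175 = ((16² + 66) + (-139 + 149)) - 175 = ((256 + 66) + 10) - 175 = (322 + 10) - 175 = 332 - 175 = 157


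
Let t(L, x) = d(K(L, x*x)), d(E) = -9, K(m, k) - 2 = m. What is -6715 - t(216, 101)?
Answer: -6706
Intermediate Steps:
K(m, k) = 2 + m
t(L, x) = -9
-6715 - t(216, 101) = -6715 - 1*(-9) = -6715 + 9 = -6706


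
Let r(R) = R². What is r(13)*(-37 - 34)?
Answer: -11999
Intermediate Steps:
r(13)*(-37 - 34) = 13²*(-37 - 34) = 169*(-71) = -11999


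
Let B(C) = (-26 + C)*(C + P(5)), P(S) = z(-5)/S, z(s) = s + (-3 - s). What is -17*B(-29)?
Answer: -27676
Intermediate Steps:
z(s) = -3
P(S) = -3/S
B(C) = (-26 + C)*(-⅗ + C) (B(C) = (-26 + C)*(C - 3/5) = (-26 + C)*(C - 3*⅕) = (-26 + C)*(C - ⅗) = (-26 + C)*(-⅗ + C))
-17*B(-29) = -17*(78/5 + (-29)² - 133/5*(-29)) = -17*(78/5 + 841 + 3857/5) = -17*1628 = -27676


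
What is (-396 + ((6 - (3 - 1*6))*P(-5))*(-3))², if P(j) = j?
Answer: 68121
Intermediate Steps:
(-396 + ((6 - (3 - 1*6))*P(-5))*(-3))² = (-396 + ((6 - (3 - 1*6))*(-5))*(-3))² = (-396 + ((6 - (3 - 6))*(-5))*(-3))² = (-396 + ((6 - 1*(-3))*(-5))*(-3))² = (-396 + ((6 + 3)*(-5))*(-3))² = (-396 + (9*(-5))*(-3))² = (-396 - 45*(-3))² = (-396 + 135)² = (-261)² = 68121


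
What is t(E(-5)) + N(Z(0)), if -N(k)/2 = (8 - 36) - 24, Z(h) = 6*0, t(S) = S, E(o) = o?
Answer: 99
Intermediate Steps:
Z(h) = 0
N(k) = 104 (N(k) = -2*((8 - 36) - 24) = -2*(-28 - 24) = -2*(-52) = 104)
t(E(-5)) + N(Z(0)) = -5 + 104 = 99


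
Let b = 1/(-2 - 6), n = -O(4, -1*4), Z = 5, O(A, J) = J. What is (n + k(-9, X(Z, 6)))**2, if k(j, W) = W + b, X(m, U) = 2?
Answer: 2209/64 ≈ 34.516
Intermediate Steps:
n = 4 (n = -(-1)*4 = -1*(-4) = 4)
b = -1/8 (b = 1/(-8) = -1/8 ≈ -0.12500)
k(j, W) = -1/8 + W (k(j, W) = W - 1/8 = -1/8 + W)
(n + k(-9, X(Z, 6)))**2 = (4 + (-1/8 + 2))**2 = (4 + 15/8)**2 = (47/8)**2 = 2209/64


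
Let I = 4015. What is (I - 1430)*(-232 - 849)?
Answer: -2794385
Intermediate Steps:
(I - 1430)*(-232 - 849) = (4015 - 1430)*(-232 - 849) = 2585*(-1081) = -2794385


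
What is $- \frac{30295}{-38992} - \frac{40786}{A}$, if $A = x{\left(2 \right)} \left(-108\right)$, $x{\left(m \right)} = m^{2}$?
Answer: $\frac{100213447}{1052784} \approx 95.189$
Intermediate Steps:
$A = -432$ ($A = 2^{2} \left(-108\right) = 4 \left(-108\right) = -432$)
$- \frac{30295}{-38992} - \frac{40786}{A} = - \frac{30295}{-38992} - \frac{40786}{-432} = \left(-30295\right) \left(- \frac{1}{38992}\right) - - \frac{20393}{216} = \frac{30295}{38992} + \frac{20393}{216} = \frac{100213447}{1052784}$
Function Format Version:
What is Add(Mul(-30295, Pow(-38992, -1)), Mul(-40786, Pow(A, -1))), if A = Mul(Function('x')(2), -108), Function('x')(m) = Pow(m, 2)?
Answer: Rational(100213447, 1052784) ≈ 95.189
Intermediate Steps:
A = -432 (A = Mul(Pow(2, 2), -108) = Mul(4, -108) = -432)
Add(Mul(-30295, Pow(-38992, -1)), Mul(-40786, Pow(A, -1))) = Add(Mul(-30295, Pow(-38992, -1)), Mul(-40786, Pow(-432, -1))) = Add(Mul(-30295, Rational(-1, 38992)), Mul(-40786, Rational(-1, 432))) = Add(Rational(30295, 38992), Rational(20393, 216)) = Rational(100213447, 1052784)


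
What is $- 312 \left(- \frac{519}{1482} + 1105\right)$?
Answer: $- \frac{6548364}{19} \approx -3.4465 \cdot 10^{5}$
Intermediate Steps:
$- 312 \left(- \frac{519}{1482} + 1105\right) = - 312 \left(\left(-519\right) \frac{1}{1482} + 1105\right) = - 312 \left(- \frac{173}{494} + 1105\right) = \left(-312\right) \frac{545697}{494} = - \frac{6548364}{19}$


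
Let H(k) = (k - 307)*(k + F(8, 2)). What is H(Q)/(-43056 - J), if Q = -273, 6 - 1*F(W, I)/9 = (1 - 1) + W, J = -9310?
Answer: -84390/16873 ≈ -5.0015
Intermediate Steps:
F(W, I) = 54 - 9*W (F(W, I) = 54 - 9*((1 - 1) + W) = 54 - 9*(0 + W) = 54 - 9*W)
H(k) = (-307 + k)*(-18 + k) (H(k) = (k - 307)*(k + (54 - 9*8)) = (-307 + k)*(k + (54 - 72)) = (-307 + k)*(k - 18) = (-307 + k)*(-18 + k))
H(Q)/(-43056 - J) = (5526 + (-273)² - 325*(-273))/(-43056 - 1*(-9310)) = (5526 + 74529 + 88725)/(-43056 + 9310) = 168780/(-33746) = 168780*(-1/33746) = -84390/16873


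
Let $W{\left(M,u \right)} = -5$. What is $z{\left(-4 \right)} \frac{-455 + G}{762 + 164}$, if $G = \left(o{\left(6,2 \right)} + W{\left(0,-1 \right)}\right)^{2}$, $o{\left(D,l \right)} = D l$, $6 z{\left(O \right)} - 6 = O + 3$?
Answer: $- \frac{1015}{2778} \approx -0.36537$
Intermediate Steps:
$z{\left(O \right)} = \frac{3}{2} + \frac{O}{6}$ ($z{\left(O \right)} = 1 + \frac{O + 3}{6} = 1 + \frac{3 + O}{6} = 1 + \left(\frac{1}{2} + \frac{O}{6}\right) = \frac{3}{2} + \frac{O}{6}$)
$G = 49$ ($G = \left(6 \cdot 2 - 5\right)^{2} = \left(12 - 5\right)^{2} = 7^{2} = 49$)
$z{\left(-4 \right)} \frac{-455 + G}{762 + 164} = \left(\frac{3}{2} + \frac{1}{6} \left(-4\right)\right) \frac{-455 + 49}{762 + 164} = \left(\frac{3}{2} - \frac{2}{3}\right) \left(- \frac{406}{926}\right) = \frac{5 \left(\left(-406\right) \frac{1}{926}\right)}{6} = \frac{5}{6} \left(- \frac{203}{463}\right) = - \frac{1015}{2778}$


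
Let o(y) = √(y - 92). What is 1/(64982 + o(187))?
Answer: 64982/4222660229 - √95/4222660229 ≈ 1.5387e-5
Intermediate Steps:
o(y) = √(-92 + y)
1/(64982 + o(187)) = 1/(64982 + √(-92 + 187)) = 1/(64982 + √95)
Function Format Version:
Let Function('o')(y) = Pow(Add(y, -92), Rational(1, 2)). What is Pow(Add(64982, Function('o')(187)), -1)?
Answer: Add(Rational(64982, 4222660229), Mul(Rational(-1, 4222660229), Pow(95, Rational(1, 2)))) ≈ 1.5387e-5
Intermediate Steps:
Function('o')(y) = Pow(Add(-92, y), Rational(1, 2))
Pow(Add(64982, Function('o')(187)), -1) = Pow(Add(64982, Pow(Add(-92, 187), Rational(1, 2))), -1) = Pow(Add(64982, Pow(95, Rational(1, 2))), -1)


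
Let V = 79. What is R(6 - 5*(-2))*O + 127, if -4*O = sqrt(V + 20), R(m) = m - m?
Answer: 127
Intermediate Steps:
R(m) = 0
O = -3*sqrt(11)/4 (O = -sqrt(79 + 20)/4 = -3*sqrt(11)/4 ≈ -2.4875)
R(6 - 5*(-2))*O + 127 = 0*(-3*sqrt(11)/4) + 127 = 0 + 127 = 127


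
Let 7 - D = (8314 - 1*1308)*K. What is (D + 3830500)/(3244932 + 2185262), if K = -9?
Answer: 556223/775742 ≈ 0.71702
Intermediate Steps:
D = 63061 (D = 7 - (8314 - 1*1308)*(-9) = 7 - (8314 - 1308)*(-9) = 7 - 7006*(-9) = 7 - 1*(-63054) = 7 + 63054 = 63061)
(D + 3830500)/(3244932 + 2185262) = (63061 + 3830500)/(3244932 + 2185262) = 3893561/5430194 = 3893561*(1/5430194) = 556223/775742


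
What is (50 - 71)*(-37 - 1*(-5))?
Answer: 672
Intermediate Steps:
(50 - 71)*(-37 - 1*(-5)) = -21*(-37 + 5) = -21*(-32) = 672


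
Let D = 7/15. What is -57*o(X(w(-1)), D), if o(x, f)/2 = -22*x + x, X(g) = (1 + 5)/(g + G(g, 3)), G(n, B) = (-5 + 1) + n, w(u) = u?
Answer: -2394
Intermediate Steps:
D = 7/15 (D = 7*(1/15) = 7/15 ≈ 0.46667)
G(n, B) = -4 + n
X(g) = 6/(-4 + 2*g) (X(g) = (1 + 5)/(g + (-4 + g)) = 6/(-4 + 2*g))
o(x, f) = -42*x (o(x, f) = 2*(-22*x + x) = 2*(-21*x) = -42*x)
-57*o(X(w(-1)), D) = -(-2394)*3/(-2 - 1) = -(-2394)*3/(-3) = -(-2394)*3*(-1/3) = -(-2394)*(-1) = -57*42 = -2394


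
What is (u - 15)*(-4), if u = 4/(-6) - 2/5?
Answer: 964/15 ≈ 64.267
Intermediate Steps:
u = -16/15 (u = 4*(-⅙) - 2*⅕ = -⅔ - ⅖ = -16/15 ≈ -1.0667)
(u - 15)*(-4) = (-16/15 - 15)*(-4) = -241/15*(-4) = 964/15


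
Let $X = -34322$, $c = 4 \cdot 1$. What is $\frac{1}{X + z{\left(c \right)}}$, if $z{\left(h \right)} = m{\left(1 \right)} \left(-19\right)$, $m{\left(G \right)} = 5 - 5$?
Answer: $- \frac{1}{34322} \approx -2.9136 \cdot 10^{-5}$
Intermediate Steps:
$m{\left(G \right)} = 0$ ($m{\left(G \right)} = 5 - 5 = 0$)
$c = 4$
$z{\left(h \right)} = 0$ ($z{\left(h \right)} = 0 \left(-19\right) = 0$)
$\frac{1}{X + z{\left(c \right)}} = \frac{1}{-34322 + 0} = \frac{1}{-34322} = - \frac{1}{34322}$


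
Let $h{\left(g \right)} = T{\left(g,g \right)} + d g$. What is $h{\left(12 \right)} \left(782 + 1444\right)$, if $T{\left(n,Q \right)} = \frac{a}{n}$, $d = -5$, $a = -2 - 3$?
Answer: $- \frac{268975}{2} \approx -1.3449 \cdot 10^{5}$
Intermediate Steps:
$a = -5$ ($a = -2 - 3 = -5$)
$T{\left(n,Q \right)} = - \frac{5}{n}$
$h{\left(g \right)} = - 5 g - \frac{5}{g}$ ($h{\left(g \right)} = - \frac{5}{g} - 5 g = - 5 g - \frac{5}{g}$)
$h{\left(12 \right)} \left(782 + 1444\right) = \left(\left(-5\right) 12 - \frac{5}{12}\right) \left(782 + 1444\right) = \left(-60 - \frac{5}{12}\right) 2226 = \left(- \frac{725}{12}\right) 2226 = - \frac{268975}{2}$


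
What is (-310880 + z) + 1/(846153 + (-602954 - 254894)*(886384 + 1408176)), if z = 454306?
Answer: 282317280182630701/1968382860727 ≈ 1.4343e+5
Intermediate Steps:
(-310880 + z) + 1/(846153 + (-602954 - 254894)*(886384 + 1408176)) = (-310880 + 454306) + 1/(846153 + (-602954 - 254894)*(886384 + 1408176)) = 143426 + 1/(846153 - 857848*2294560) = 143426 + 1/(846153 - 1968383706880) = 143426 + 1/(-1968382860727) = 143426 - 1/1968382860727 = 282317280182630701/1968382860727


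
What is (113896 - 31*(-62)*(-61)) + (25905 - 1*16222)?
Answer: 6337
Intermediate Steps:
(113896 - 31*(-62)*(-61)) + (25905 - 1*16222) = (113896 + 1922*(-61)) + (25905 - 16222) = (113896 - 117242) + 9683 = -3346 + 9683 = 6337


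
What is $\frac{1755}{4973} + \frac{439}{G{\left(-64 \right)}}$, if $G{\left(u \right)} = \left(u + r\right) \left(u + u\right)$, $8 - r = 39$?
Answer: $\frac{23523947}{60471680} \approx 0.38901$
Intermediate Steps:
$r = -31$ ($r = 8 - 39 = -31$)
$G{\left(u \right)} = 2 u \left(-31 + u\right)$ ($G{\left(u \right)} = \left(u - 31\right) \left(u + u\right) = \left(-31 + u\right) 2 u = 2 u \left(-31 + u\right)$)
$\frac{1755}{4973} + \frac{439}{G{\left(-64 \right)}} = \frac{1755}{4973} + \frac{439}{2 \left(-64\right) \left(-31 - 64\right)} = 1755 \cdot \frac{1}{4973} + \frac{439}{2 \left(-64\right) \left(-95\right)} = \frac{1755}{4973} + \frac{439}{12160} = \frac{23523947}{60471680}$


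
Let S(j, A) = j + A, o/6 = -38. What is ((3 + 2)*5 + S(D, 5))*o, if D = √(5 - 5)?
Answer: -6840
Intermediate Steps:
o = -228 (o = 6*(-38) = -228)
D = 0 (D = √0 = 0)
S(j, A) = A + j
((3 + 2)*5 + S(D, 5))*o = ((3 + 2)*5 + (5 + 0))*(-228) = (5*5 + 5)*(-228) = (25 + 5)*(-228) = 30*(-228) = -6840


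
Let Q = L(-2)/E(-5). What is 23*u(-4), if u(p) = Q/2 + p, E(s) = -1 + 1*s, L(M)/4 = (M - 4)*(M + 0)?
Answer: -184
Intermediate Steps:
L(M) = 4*M*(-4 + M) (L(M) = 4*((M - 4)*(M + 0)) = 4*((-4 + M)*M) = 4*(M*(-4 + M)) = 4*M*(-4 + M))
E(s) = -1 + s
Q = -8 (Q = (4*(-2)*(-4 - 2))/(-1 - 5) = (4*(-2)*(-6))/(-6) = 48*(-⅙) = -8)
u(p) = -4 + p (u(p) = -8/2 + p = -8*½ + p = -4 + p)
23*u(-4) = 23*(-4 - 4) = 23*(-8) = -184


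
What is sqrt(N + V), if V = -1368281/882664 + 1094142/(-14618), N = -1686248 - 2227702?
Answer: I*sqrt(40725883157352995893380362)/3225695588 ≈ 1978.4*I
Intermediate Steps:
N = -3913950
V = -492880642973/6451391176 (V = -1368281*1/882664 + 1094142*(-1/14618) = -1368281/882664 - 547071/7309 = -492880642973/6451391176 ≈ -76.399)
sqrt(N + V) = sqrt(-3913950 - 492880642973/6451391176) = sqrt(-25250915373948173/6451391176) = I*sqrt(40725883157352995893380362)/3225695588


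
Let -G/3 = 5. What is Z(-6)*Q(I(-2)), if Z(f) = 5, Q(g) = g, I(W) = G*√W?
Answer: -75*I*√2 ≈ -106.07*I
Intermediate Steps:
G = -15 (G = -3*5 = -15)
I(W) = -15*√W
Z(-6)*Q(I(-2)) = 5*(-15*I*√2) = -75*I*√2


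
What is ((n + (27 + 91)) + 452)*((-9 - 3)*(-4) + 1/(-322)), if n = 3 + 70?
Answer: 9937565/322 ≈ 30862.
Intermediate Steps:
n = 73
((n + (27 + 91)) + 452)*((-9 - 3)*(-4) + 1/(-322)) = ((73 + (27 + 91)) + 452)*((-9 - 3)*(-4) + 1/(-322)) = ((73 + 118) + 452)*(-12*(-4) - 1/322) = (191 + 452)*(48 - 1/322) = 643*(15455/322) = 9937565/322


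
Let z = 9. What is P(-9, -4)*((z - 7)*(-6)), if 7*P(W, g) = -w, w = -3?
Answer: -36/7 ≈ -5.1429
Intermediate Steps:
P(W, g) = 3/7 (P(W, g) = (-1*(-3))/7 = (⅐)*3 = 3/7)
P(-9, -4)*((z - 7)*(-6)) = 3*((9 - 7)*(-6))/7 = 3*(2*(-6))/7 = (3/7)*(-12) = -36/7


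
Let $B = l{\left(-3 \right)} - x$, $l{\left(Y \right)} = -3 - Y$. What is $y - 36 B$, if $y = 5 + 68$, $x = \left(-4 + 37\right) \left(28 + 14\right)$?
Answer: $49969$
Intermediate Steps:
$x = 1386$ ($x = 33 \cdot 42 = 1386$)
$y = 73$
$B = -1386$ ($B = \left(-3 - -3\right) - 1386 = \left(-3 + 3\right) - 1386 = 0 - 1386 = -1386$)
$y - 36 B = 73 - -49896 = 73 + 49896 = 49969$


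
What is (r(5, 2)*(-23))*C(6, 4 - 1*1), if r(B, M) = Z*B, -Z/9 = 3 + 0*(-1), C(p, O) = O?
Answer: 9315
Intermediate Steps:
Z = -27 (Z = -9*(3 + 0*(-1)) = -9*(3 + 0) = -9*3 = -27)
r(B, M) = -27*B
(r(5, 2)*(-23))*C(6, 4 - 1*1) = (-27*5*(-23))*(4 - 1*1) = (-135*(-23))*(4 - 1) = 3105*3 = 9315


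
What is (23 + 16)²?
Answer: 1521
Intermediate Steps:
(23 + 16)² = 39² = 1521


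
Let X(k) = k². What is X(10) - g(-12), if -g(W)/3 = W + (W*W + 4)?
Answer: 508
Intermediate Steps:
g(W) = -12 - 3*W - 3*W² (g(W) = -3*(W + (W*W + 4)) = -3*(W + (W² + 4)) = -3*(W + (4 + W²)) = -3*(4 + W + W²) = -12 - 3*W - 3*W²)
X(10) - g(-12) = 10² - (-12 - 3*(-12) - 3*(-12)²) = 100 - (-12 + 36 - 3*144) = 100 - (-12 + 36 - 432) = 100 - 1*(-408) = 100 + 408 = 508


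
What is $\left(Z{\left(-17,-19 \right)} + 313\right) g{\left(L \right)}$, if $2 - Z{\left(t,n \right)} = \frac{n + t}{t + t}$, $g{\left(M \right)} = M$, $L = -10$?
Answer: $- \frac{53370}{17} \approx -3139.4$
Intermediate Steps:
$Z{\left(t,n \right)} = 2 - \frac{n + t}{2 t}$ ($Z{\left(t,n \right)} = 2 - \frac{n + t}{t + t} = 2 - \frac{n + t}{2 t}$)
$\left(Z{\left(-17,-19 \right)} + 313\right) g{\left(L \right)} = \left(\frac{\left(-1\right) \left(-19\right) + 3 \left(-17\right)}{2 \left(-17\right)} + 313\right) \left(-10\right) = \left(\frac{1}{2} \left(- \frac{1}{17}\right) \left(19 - 51\right) + 313\right) \left(-10\right) = \left(\frac{1}{2} \left(- \frac{1}{17}\right) \left(-32\right) + 313\right) \left(-10\right) = \left(\frac{16}{17} + 313\right) \left(-10\right) = \frac{5337}{17} \left(-10\right) = - \frac{53370}{17}$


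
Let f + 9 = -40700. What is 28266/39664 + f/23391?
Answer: -476755885/463890312 ≈ -1.0277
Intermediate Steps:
f = -40709 (f = -9 - 40700 = -40709)
28266/39664 + f/23391 = 28266/39664 - 40709/23391 = 28266*(1/39664) - 40709*1/23391 = 14133/19832 - 40709/23391 = -476755885/463890312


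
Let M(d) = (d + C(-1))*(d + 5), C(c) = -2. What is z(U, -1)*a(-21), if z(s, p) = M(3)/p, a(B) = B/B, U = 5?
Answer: -8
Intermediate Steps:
M(d) = (-2 + d)*(5 + d) (M(d) = (d - 2)*(d + 5) = (-2 + d)*(5 + d))
a(B) = 1
z(s, p) = 8/p (z(s, p) = (-10 + 3² + 3*3)/p = (-10 + 9 + 9)/p = 8/p)
z(U, -1)*a(-21) = (8/(-1))*1 = (8*(-1))*1 = -8*1 = -8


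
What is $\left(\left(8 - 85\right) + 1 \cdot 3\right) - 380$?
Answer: $-454$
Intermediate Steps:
$\left(\left(8 - 85\right) + 1 \cdot 3\right) - 380 = \left(-77 + 3\right) - 380 = -74 - 380 = -454$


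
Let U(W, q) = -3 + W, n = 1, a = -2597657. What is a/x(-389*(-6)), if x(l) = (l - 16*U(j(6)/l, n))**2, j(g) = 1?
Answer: -3537720494073/7727210205796 ≈ -0.45783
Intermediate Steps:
x(l) = (48 + l - 16/l)**2 (x(l) = (l - 16*(-3 + 1/l))**2 = (l + (48 - 16/l))**2 = (48 + l - 16/l)**2)
a/x(-389*(-6)) = -2597657*5447556/(-16 + (-389*(-6))**2 + 48*(-389*(-6)))**2 = -2597657*5447556/(-16 + 2334**2 + 48*2334)**2 = -2597657*5447556/(-16 + 5447556 + 112032)**2 = -2597657/((1/5447556)*5559572**2) = -2597657/((1/5447556)*30908840823184) = -2597657/7727210205796/1361889 = -2597657*1361889/7727210205796 = -3537720494073/7727210205796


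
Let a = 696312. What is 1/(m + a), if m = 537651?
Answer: 1/1233963 ≈ 8.1040e-7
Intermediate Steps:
1/(m + a) = 1/(537651 + 696312) = 1/1233963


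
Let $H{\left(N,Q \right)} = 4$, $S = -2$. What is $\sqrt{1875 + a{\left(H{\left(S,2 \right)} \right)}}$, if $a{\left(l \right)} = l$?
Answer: $\sqrt{1879} \approx 43.347$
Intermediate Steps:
$\sqrt{1875 + a{\left(H{\left(S,2 \right)} \right)}} = \sqrt{1875 + 4} = \sqrt{1879}$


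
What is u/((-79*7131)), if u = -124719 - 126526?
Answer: 251245/563349 ≈ 0.44598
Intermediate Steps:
u = -251245
u/((-79*7131)) = -251245/((-79*7131)) = -251245/(-563349) = -251245*(-1/563349) = 251245/563349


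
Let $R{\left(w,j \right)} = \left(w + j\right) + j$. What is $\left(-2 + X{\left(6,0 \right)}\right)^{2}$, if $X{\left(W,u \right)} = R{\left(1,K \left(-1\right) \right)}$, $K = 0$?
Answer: $1$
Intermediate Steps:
$R{\left(w,j \right)} = w + 2 j$ ($R{\left(w,j \right)} = \left(j + w\right) + j = w + 2 j$)
$X{\left(W,u \right)} = 1$ ($X{\left(W,u \right)} = 1 + 2 \cdot 0 \left(-1\right) = 1 + 2 \cdot 0 = 1 + 0 = 1$)
$\left(-2 + X{\left(6,0 \right)}\right)^{2} = \left(-2 + 1\right)^{2} = \left(-1\right)^{2} = 1$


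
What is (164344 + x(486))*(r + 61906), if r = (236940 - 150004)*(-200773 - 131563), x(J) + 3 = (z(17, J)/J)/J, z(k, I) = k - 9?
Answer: -93457321460834069830/19683 ≈ -4.7481e+15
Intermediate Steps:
z(k, I) = -9 + k
x(J) = -3 + 8/J² (x(J) = -3 + ((-9 + 17)/J)/J = -3 + (8/J)/J = -3 + 8/J²)
r = -28891962496 (r = 86936*(-332336) = -28891962496)
(164344 + x(486))*(r + 61906) = (164344 + (-3 + 8/486²))*(-28891962496 + 61906) = (164344 + (-3 + 8*(1/236196)))*(-28891900590) = (164344 + (-3 + 2/59049))*(-28891900590) = (164344 - 177145/59049)*(-28891900590) = (9704171711/59049)*(-28891900590) = -93457321460834069830/19683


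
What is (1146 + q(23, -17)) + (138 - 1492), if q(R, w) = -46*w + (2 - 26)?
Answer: 550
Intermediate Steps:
q(R, w) = -24 - 46*w (q(R, w) = -46*w - 24 = -24 - 46*w)
(1146 + q(23, -17)) + (138 - 1492) = (1146 + (-24 - 46*(-17))) + (138 - 1492) = (1146 + (-24 + 782)) - 1354 = (1146 + 758) - 1354 = 1904 - 1354 = 550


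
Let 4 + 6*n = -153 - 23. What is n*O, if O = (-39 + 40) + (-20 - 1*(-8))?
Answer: 330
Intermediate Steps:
O = -11 (O = 1 + (-20 + 8) = 1 - 12 = -11)
n = -30 (n = -⅔ + (-153 - 23)/6 = -⅔ + (⅙)*(-176) = -⅔ - 88/3 = -30)
n*O = -30*(-11) = 330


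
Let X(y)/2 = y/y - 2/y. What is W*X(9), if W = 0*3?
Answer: 0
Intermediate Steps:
X(y) = 2 - 4/y (X(y) = 2*(y/y - 2/y) = 2*(1 - 2/y) = 2 - 4/y)
W = 0
W*X(9) = 0*(2 - 4/9) = 0*(14/9) = 0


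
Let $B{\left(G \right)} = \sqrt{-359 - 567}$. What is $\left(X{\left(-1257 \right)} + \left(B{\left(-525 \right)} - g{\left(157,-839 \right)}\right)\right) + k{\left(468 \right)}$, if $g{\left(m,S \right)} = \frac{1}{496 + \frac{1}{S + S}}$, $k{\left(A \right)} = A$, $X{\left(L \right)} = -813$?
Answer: $- \frac{287140693}{832287} + i \sqrt{926} \approx -345.0 + 30.43 i$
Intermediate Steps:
$B{\left(G \right)} = i \sqrt{926}$ ($B{\left(G \right)} = \sqrt{-926} = i \sqrt{926}$)
$g{\left(m,S \right)} = \frac{1}{496 + \frac{1}{2 S}}$
$\left(X{\left(-1257 \right)} + \left(B{\left(-525 \right)} - g{\left(157,-839 \right)}\right)\right) + k{\left(468 \right)} = \left(-813 - \left(- i \sqrt{926} + 2 \left(-839\right) \frac{1}{1 + 992 \left(-839\right)}\right)\right) + 468 = \left(-813 - \left(- i \sqrt{926} + 2 \left(-839\right) \frac{1}{1 - 832288}\right)\right) + 468 = \left(-813 - \left(- i \sqrt{926} + 2 \left(-839\right) \frac{1}{-832287}\right)\right) + 468 = \left(-813 - \left(- i \sqrt{926} + 2 \left(-839\right) \left(- \frac{1}{832287}\right)\right)\right) + 468 = \left(-813 + \left(i \sqrt{926} - \frac{1678}{832287}\right)\right) + 468 = \left(-813 - \left(\frac{1678}{832287} - i \sqrt{926}\right)\right) + 468 = \left(- \frac{676651009}{832287} + i \sqrt{926}\right) + 468 = - \frac{287140693}{832287} + i \sqrt{926}$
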